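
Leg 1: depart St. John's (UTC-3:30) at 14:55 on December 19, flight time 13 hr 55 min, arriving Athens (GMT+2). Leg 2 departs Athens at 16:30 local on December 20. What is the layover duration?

Convert departure to UTC: 14:55 + 3:30 = 18:25 UTC on Dec 19.
Add 13 hours 55 minutes flight time → 08:20 UTC (Dec 20).
Athens is UTC+2:00, so local arrival = 08:20 + 2:00 = 10:20 on Dec 20.
Layover = 16:30 − 10:20 = 6 hours 10 minutes.

6 hours 10 minutes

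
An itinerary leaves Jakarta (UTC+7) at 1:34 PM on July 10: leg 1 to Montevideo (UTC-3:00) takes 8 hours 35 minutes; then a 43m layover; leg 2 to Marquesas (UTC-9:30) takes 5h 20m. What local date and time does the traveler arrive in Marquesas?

Convert departure to UTC: 1:34 PM − 7:00 = 6:34 AM UTC on Jul 10.
Add 8 hours 35 minutes leg 1 → 3:09 PM UTC.
Add 43 minutes layover in Montevideo → 3:52 PM UTC.
Add 5 hours and 20 minutes leg 2 → 9:12 PM UTC.
Marquesas is UTC−9:30, so local arrival = 9:12 PM − 9:30 = 11:42 AM on Jul 10.

11:42 AM on July 10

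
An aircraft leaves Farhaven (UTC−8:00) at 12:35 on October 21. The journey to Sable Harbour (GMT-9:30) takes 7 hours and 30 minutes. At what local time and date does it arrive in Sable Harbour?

Sable Harbour is 1:30 behind Farhaven.
After 7 hours and 30 minutes it is 20:05 in Farhaven.
Shift by the zone difference: 20:05 − 1:30 = 18:35 on Oct 21 in Sable Harbour.

18:35 on October 21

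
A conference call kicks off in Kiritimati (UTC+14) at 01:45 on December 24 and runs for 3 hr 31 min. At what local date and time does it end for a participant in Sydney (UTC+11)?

02:16 on Dec 24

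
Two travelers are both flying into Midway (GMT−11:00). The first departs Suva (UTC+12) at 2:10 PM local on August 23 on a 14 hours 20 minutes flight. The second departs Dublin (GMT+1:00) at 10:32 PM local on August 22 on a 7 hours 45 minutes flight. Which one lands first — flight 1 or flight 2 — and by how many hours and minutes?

the second, by 11 hours 13 minutes

Flight 1 in UTC: 2:10 PM − 12:00 = 2:10 AM on Aug 23.
+14 hours 20 minutes → arrive 4:30 PM UTC on Aug 23.
Flight 2 in UTC: 10:32 PM − 1:00 = 9:32 PM on Aug 22.
+7 hours and 45 minutes → arrive 5:17 AM UTC on Aug 23.
Flight 2 lands earlier by 11 hours 13 minutes.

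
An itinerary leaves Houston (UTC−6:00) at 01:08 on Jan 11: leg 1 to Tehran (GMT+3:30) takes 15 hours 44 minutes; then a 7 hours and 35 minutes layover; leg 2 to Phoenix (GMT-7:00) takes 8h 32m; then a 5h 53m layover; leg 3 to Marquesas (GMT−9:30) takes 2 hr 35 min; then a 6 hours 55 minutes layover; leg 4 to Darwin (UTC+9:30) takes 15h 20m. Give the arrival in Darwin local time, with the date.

07:12 on Jan 14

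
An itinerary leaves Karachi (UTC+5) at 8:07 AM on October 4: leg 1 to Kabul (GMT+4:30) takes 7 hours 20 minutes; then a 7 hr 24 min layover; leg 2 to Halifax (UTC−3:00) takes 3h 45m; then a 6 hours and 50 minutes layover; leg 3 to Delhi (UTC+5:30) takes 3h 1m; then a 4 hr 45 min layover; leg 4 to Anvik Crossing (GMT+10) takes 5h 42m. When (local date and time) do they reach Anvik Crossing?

3:54 AM on Oct 6

Convert departure to UTC: 8:07 AM − 5:00 = 3:07 AM UTC on Oct 4.
Add 7 hours 20 minutes leg 1 → 10:27 AM UTC.
Add 7 hours 24 minutes layover in Kabul → 5:51 PM UTC.
Add 3 hours 45 minutes leg 2 → 9:36 PM UTC.
Add 6 hours and 50 minutes layover in Halifax → 4:26 AM UTC (Oct 5).
Add 3 hours and 1 minute leg 3 → 7:27 AM UTC.
Add 4 hours and 45 minutes layover in Delhi → 12:12 PM UTC.
Add 5 hours and 42 minutes leg 4 → 5:54 PM UTC.
Anvik Crossing is UTC+10:00, so local arrival = 5:54 PM + 10:00 = 3:54 AM on Oct 6.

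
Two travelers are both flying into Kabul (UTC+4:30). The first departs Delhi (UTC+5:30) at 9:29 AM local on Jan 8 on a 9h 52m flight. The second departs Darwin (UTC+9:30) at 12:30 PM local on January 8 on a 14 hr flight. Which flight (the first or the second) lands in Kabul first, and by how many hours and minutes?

the first, by 3 hours 9 minutes

Flight 1 in UTC: 9:29 AM − 5:30 = 3:59 AM on Jan 8.
+9 hours 52 minutes → arrive 1:51 PM UTC on Jan 8.
Flight 2 in UTC: 12:30 PM − 9:30 = 3:00 AM on Jan 8.
+14 hours → arrive 5:00 PM UTC on Jan 8.
Flight 1 lands earlier by 3 hours 9 minutes.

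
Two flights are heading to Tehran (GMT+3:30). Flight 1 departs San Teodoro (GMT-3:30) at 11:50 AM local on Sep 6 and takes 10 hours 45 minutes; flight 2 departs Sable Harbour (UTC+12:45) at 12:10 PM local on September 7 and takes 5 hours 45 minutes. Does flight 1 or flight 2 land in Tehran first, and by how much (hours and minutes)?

Flight 1 in UTC: 11:50 AM + 3:30 = 3:20 PM on Sep 6.
+10 hours 45 minutes → arrive 2:05 AM UTC on Sep 7.
Flight 2 in UTC: 12:10 PM − 12:45 = 11:25 PM on Sep 6.
+5 hours and 45 minutes → arrive 5:10 AM UTC on Sep 7.
Flight 1 lands earlier by 3 hours 5 minutes.

the first, by 3 hours 5 minutes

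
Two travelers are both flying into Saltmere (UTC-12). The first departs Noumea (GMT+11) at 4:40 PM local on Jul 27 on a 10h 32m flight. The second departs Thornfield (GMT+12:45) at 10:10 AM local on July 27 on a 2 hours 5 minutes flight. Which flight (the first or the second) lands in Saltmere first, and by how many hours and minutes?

Flight 1 in UTC: 4:40 PM − 11:00 = 5:40 AM on Jul 27.
+10 hours and 32 minutes → arrive 4:12 PM UTC on Jul 27.
Flight 2 in UTC: 10:10 AM − 12:45 = 9:25 PM on Jul 26.
+2 hours and 5 minutes → arrive 11:30 PM UTC on Jul 26.
Flight 2 lands earlier by 16 hours 42 minutes.

the second, by 16 hours 42 minutes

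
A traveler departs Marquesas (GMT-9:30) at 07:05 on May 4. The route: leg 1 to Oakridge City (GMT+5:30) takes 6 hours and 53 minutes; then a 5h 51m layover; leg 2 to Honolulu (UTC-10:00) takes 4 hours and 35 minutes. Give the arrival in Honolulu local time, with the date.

23:54 on May 4

Convert departure to UTC: 07:05 + 9:30 = 16:35 UTC on May 4.
Add 6 hours and 53 minutes leg 1 → 23:28 UTC.
Add 5 hours 51 minutes layover in Oakridge City → 05:19 UTC (May 5).
Add 4 hours 35 minutes leg 2 → 09:54 UTC.
Honolulu is UTC−10:00, so local arrival = 09:54 − 10:00 = 23:54 on May 4.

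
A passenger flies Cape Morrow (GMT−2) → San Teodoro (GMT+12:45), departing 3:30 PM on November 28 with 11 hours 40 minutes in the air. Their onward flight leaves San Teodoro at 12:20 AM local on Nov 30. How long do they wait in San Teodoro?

Convert departure to UTC: 3:30 PM + 2:00 = 5:30 PM UTC on Nov 28.
Add 11 hours 40 minutes flight time → 5:10 AM UTC (Nov 29).
San Teodoro is UTC+12:45, so local arrival = 5:10 AM + 12:45 = 5:55 PM on Nov 29.
Layover = 12:20 AM − 5:55 PM (+1 day) = 6 hours 25 minutes.

6 hours 25 minutes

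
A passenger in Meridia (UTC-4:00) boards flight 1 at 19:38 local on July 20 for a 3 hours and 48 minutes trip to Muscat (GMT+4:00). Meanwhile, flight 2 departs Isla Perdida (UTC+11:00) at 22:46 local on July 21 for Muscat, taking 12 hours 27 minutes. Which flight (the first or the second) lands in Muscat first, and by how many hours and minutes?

Flight 1 in UTC: 19:38 + 4:00 = 23:38 on Jul 20.
+3 hours and 48 minutes → arrive 03:26 UTC on Jul 21.
Flight 2 in UTC: 22:46 − 11:00 = 11:46 on Jul 21.
+12 hours and 27 minutes → arrive 00:13 UTC on Jul 22.
Flight 1 lands earlier by 20 hours 47 minutes.

the first, by 20 hours 47 minutes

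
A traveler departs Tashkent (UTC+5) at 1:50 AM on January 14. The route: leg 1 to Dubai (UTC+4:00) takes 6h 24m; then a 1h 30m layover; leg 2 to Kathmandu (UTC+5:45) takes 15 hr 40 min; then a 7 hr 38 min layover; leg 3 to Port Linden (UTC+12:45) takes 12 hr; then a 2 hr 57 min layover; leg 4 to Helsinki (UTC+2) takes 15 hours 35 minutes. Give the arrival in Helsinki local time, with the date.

12:34 PM on Jan 16

Convert departure to UTC: 1:50 AM − 5:00 = 8:50 PM UTC on Jan 13.
Add 6 hours and 24 minutes leg 1 → 3:14 AM UTC (Jan 14).
Add 1 hour 30 minutes layover in Dubai → 4:44 AM UTC.
Add 15 hours 40 minutes leg 2 → 8:24 PM UTC.
Add 7 hours 38 minutes layover in Kathmandu → 4:02 AM UTC (Jan 15).
Add 12 hours leg 3 → 4:02 PM UTC.
Add 2 hours 57 minutes layover in Port Linden → 6:59 PM UTC.
Add 15 hours 35 minutes leg 4 → 10:34 AM UTC (Jan 16).
Helsinki is UTC+2:00, so local arrival = 10:34 AM + 2:00 = 12:34 PM on Jan 16.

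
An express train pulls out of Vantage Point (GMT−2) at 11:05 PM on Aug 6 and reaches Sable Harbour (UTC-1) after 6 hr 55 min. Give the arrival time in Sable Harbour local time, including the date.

Sable Harbour is 1:00 ahead of Vantage Point.
After 6 hours and 55 minutes it is 6:00 AM (Aug 7) in Vantage Point.
Shift by the zone difference: 6:00 AM + 1:00 = 7:00 AM on Aug 7 in Sable Harbour.

7:00 AM on August 7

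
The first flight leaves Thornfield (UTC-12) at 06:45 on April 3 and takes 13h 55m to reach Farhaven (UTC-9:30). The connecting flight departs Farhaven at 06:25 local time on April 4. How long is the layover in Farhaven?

7 hours 15 minutes

Convert departure to UTC: 06:45 + 12:00 = 18:45 UTC on Apr 3.
Add 13 hours and 55 minutes flight time → 08:40 UTC (Apr 4).
Farhaven is UTC−9:30, so local arrival = 08:40 − 9:30 = 23:10 on Apr 3.
Layover = 06:25 − 23:10 (+1 day) = 7 hours 15 minutes.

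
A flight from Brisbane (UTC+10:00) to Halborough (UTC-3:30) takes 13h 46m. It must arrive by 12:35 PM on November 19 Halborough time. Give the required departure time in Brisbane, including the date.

Target arrival in UTC: 12:35 PM + 3:30 = 4:05 PM on Nov 19.
Subtract 13 hours and 46 minutes → departure 2:19 AM UTC on Nov 19.
Brisbane is UTC+10:00: 2:19 AM + 10:00 = 12:19 PM on Nov 19.

12:19 PM on November 19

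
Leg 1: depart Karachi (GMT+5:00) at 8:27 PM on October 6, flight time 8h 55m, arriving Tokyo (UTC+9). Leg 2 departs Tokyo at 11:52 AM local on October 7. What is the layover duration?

2 hours 30 minutes

Convert departure to UTC: 8:27 PM − 5:00 = 3:27 PM UTC on Oct 6.
Add 8 hours 55 minutes flight time → 12:22 AM UTC (Oct 7).
Tokyo is UTC+9:00, so local arrival = 12:22 AM + 9:00 = 9:22 AM on Oct 7.
Layover = 11:52 AM − 9:22 AM = 2 hours 30 minutes.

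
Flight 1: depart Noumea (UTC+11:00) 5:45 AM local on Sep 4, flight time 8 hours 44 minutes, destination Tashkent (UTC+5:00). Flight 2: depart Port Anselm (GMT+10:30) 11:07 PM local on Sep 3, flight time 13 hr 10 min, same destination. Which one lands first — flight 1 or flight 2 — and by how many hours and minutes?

Flight 1 in UTC: 5:45 AM − 11:00 = 6:45 PM on Sep 3.
+8 hours and 44 minutes → arrive 3:29 AM UTC on Sep 4.
Flight 2 in UTC: 11:07 PM − 10:30 = 12:37 PM on Sep 3.
+13 hours 10 minutes → arrive 1:47 AM UTC on Sep 4.
Flight 2 lands earlier by 1 hour 42 minutes.

the second, by 1 hour 42 minutes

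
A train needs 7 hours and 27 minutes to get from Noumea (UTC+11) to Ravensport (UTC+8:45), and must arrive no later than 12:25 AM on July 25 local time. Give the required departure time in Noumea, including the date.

7:13 PM on July 24

Target arrival in UTC: 12:25 AM − 8:45 = 3:40 PM on Jul 24.
Subtract 7 hours 27 minutes → departure 8:13 AM UTC on Jul 24.
Noumea is UTC+11:00: 8:13 AM + 11:00 = 7:13 PM on Jul 24.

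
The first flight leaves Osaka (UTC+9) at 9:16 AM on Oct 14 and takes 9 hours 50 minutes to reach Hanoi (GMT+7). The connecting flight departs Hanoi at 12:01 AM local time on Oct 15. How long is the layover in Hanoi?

6 hours 55 minutes

Convert departure to UTC: 9:16 AM − 9:00 = 12:16 AM UTC on Oct 14.
Add 9 hours 50 minutes flight time → 10:06 AM UTC.
Hanoi is UTC+7:00, so local arrival = 10:06 AM + 7:00 = 5:06 PM on Oct 14.
Layover = 12:01 AM − 5:06 PM (+1 day) = 6 hours 55 minutes.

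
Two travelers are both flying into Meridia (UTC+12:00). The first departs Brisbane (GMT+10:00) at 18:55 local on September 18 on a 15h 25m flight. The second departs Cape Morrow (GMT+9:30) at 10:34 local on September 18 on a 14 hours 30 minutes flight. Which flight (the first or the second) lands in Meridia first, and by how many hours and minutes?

Flight 1 in UTC: 18:55 − 10:00 = 08:55 on Sep 18.
+15 hours 25 minutes → arrive 00:20 UTC on Sep 19.
Flight 2 in UTC: 10:34 − 9:30 = 01:04 on Sep 18.
+14 hours 30 minutes → arrive 15:34 UTC on Sep 18.
Flight 2 lands earlier by 8 hours 46 minutes.

the second, by 8 hours 46 minutes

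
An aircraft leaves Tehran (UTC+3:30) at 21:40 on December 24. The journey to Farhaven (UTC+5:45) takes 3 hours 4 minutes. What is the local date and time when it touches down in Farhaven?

02:59 on Dec 25

Farhaven is 2:15 ahead of Tehran.
After 3 hours and 4 minutes it is 00:44 (Dec 25) in Tehran.
Shift by the zone difference: 00:44 + 2:15 = 02:59 on Dec 25 in Farhaven.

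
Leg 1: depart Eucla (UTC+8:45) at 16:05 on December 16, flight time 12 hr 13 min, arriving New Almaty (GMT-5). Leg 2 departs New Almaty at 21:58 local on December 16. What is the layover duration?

7 hours 25 minutes

Convert departure to UTC: 16:05 − 8:45 = 07:20 UTC on Dec 16.
Add 12 hours and 13 minutes flight time → 19:33 UTC.
New Almaty is UTC−5:00, so local arrival = 19:33 − 5:00 = 14:33 on Dec 16.
Layover = 21:58 − 14:33 = 7 hours 25 minutes.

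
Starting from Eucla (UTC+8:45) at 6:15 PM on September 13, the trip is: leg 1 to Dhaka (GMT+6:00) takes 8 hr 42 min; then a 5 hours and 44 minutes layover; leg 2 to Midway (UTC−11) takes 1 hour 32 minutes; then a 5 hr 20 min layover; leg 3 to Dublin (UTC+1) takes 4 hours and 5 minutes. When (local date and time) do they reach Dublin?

Convert departure to UTC: 6:15 PM − 8:45 = 9:30 AM UTC on Sep 13.
Add 8 hours and 42 minutes leg 1 → 6:12 PM UTC.
Add 5 hours 44 minutes layover in Dhaka → 11:56 PM UTC.
Add 1 hour 32 minutes leg 2 → 1:28 AM UTC (Sep 14).
Add 5 hours and 20 minutes layover in Midway → 6:48 AM UTC.
Add 4 hours 5 minutes leg 3 → 10:53 AM UTC.
Dublin is UTC+1:00, so local arrival = 10:53 AM + 1:00 = 11:53 AM on Sep 14.

11:53 AM on Sep 14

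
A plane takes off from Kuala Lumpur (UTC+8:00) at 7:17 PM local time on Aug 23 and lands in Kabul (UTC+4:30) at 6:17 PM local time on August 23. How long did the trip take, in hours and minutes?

Departure in UTC: 7:17 PM − 8:00 = 11:17 AM on Aug 23.
Arrival in UTC: 6:17 PM − 4:30 = 1:47 PM on Aug 23.
Elapsed = 1:47 PM − 11:17 AM = 2 hours 30 minutes.

2 hours 30 minutes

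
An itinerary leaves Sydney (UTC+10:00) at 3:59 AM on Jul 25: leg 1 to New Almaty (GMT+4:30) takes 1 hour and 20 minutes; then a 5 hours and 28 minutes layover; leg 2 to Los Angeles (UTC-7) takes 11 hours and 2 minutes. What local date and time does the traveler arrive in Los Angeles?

4:49 AM on Jul 25

Convert departure to UTC: 3:59 AM − 10:00 = 5:59 PM UTC on Jul 24.
Add 1 hour and 20 minutes leg 1 → 7:19 PM UTC.
Add 5 hours and 28 minutes layover in New Almaty → 12:47 AM UTC (Jul 25).
Add 11 hours 2 minutes leg 2 → 11:49 AM UTC.
Los Angeles is UTC−7:00, so local arrival = 11:49 AM − 7:00 = 4:49 AM on Jul 25.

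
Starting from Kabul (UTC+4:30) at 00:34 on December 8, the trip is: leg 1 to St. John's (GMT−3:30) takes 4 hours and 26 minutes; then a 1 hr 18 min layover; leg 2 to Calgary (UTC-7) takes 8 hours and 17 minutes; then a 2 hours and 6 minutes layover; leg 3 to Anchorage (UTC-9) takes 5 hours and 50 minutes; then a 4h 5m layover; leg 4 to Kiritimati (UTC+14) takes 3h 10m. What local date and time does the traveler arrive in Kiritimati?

Convert departure to UTC: 00:34 − 4:30 = 20:04 UTC on Dec 7.
Add 4 hours and 26 minutes leg 1 → 00:30 UTC (Dec 8).
Add 1 hour and 18 minutes layover in St. John's → 01:48 UTC.
Add 8 hours and 17 minutes leg 2 → 10:05 UTC.
Add 2 hours 6 minutes layover in Calgary → 12:11 UTC.
Add 5 hours and 50 minutes leg 3 → 18:01 UTC.
Add 4 hours 5 minutes layover in Anchorage → 22:06 UTC.
Add 3 hours 10 minutes leg 4 → 01:16 UTC (Dec 9).
Kiritimati is UTC+14:00, so local arrival = 01:16 + 14:00 = 15:16 on Dec 9.

15:16 on Dec 9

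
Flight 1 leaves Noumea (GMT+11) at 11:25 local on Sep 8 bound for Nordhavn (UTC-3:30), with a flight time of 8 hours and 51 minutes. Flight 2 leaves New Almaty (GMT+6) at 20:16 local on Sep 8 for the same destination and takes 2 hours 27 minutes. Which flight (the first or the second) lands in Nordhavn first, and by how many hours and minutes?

Flight 1 in UTC: 11:25 − 11:00 = 00:25 on Sep 8.
+8 hours 51 minutes → arrive 09:16 UTC on Sep 8.
Flight 2 in UTC: 20:16 − 6:00 = 14:16 on Sep 8.
+2 hours and 27 minutes → arrive 16:43 UTC on Sep 8.
Flight 1 lands earlier by 7 hours 27 minutes.

the first, by 7 hours 27 minutes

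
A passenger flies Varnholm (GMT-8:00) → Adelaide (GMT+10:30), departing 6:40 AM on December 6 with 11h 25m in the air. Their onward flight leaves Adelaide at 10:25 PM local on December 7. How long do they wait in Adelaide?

Convert departure to UTC: 6:40 AM + 8:00 = 2:40 PM UTC on Dec 6.
Add 11 hours and 25 minutes flight time → 2:05 AM UTC (Dec 7).
Adelaide is UTC+10:30, so local arrival = 2:05 AM + 10:30 = 12:35 PM on Dec 7.
Layover = 10:25 PM − 12:35 PM = 9 hours 50 minutes.

9 hours 50 minutes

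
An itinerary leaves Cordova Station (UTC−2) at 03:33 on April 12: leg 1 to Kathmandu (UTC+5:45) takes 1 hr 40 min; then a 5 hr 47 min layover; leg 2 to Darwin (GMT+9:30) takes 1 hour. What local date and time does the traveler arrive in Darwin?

23:30 on Apr 12

Convert departure to UTC: 03:33 + 2:00 = 05:33 UTC on Apr 12.
Add 1 hour and 40 minutes leg 1 → 07:13 UTC.
Add 5 hours and 47 minutes layover in Kathmandu → 13:00 UTC.
Add 1 hour leg 2 → 14:00 UTC.
Darwin is UTC+9:30, so local arrival = 14:00 + 9:30 = 23:30 on Apr 12.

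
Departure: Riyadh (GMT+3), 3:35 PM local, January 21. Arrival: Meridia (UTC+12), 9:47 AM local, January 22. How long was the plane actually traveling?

9 hours 12 minutes

Meridia is 9:00 ahead of Riyadh.
Clock-face elapsed time (ignoring zones) is 18 hours 12 minutes.
Actual elapsed = 18 hours 12 minutes − 9:00 = 9 hours 12 minutes.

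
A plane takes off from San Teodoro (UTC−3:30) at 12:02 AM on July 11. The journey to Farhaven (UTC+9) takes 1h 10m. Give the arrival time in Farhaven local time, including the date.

Farhaven is 12:30 ahead of San Teodoro.
After 1 hour and 10 minutes it is 1:12 AM in San Teodoro.
Shift by the zone difference: 1:12 AM + 12:30 = 1:42 PM on Jul 11 in Farhaven.

1:42 PM on July 11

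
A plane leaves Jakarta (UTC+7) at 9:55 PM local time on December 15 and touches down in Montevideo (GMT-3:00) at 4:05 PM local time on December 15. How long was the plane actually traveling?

Departure in UTC: 9:55 PM − 7:00 = 2:55 PM on Dec 15.
Arrival in UTC: 4:05 PM + 3:00 = 7:05 PM on Dec 15.
Elapsed = 7:05 PM − 2:55 PM = 4 hours 10 minutes.

4 hours 10 minutes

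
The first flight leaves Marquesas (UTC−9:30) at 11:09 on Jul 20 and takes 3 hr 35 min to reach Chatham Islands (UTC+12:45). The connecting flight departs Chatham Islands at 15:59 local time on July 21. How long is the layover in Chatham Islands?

3 hours

Convert departure to UTC: 11:09 + 9:30 = 20:39 UTC on Jul 20.
Add 3 hours 35 minutes flight time → 00:14 UTC (Jul 21).
Chatham Islands is UTC+12:45, so local arrival = 00:14 + 12:45 = 12:59 on Jul 21.
Layover = 15:59 − 12:59 = 3 hours.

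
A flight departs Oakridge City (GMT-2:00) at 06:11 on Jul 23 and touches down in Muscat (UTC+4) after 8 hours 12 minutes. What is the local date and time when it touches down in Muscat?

20:23 on July 23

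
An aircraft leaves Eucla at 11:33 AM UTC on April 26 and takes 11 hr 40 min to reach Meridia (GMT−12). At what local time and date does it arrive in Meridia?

Departure is given in UTC: 11:33 AM on Apr 26.
Add 11 hours and 40 minutes → 11:13 PM UTC.
Meridia is UTC−12:00: 11:13 PM − 12:00 = 11:13 AM on Apr 26.

11:13 AM on April 26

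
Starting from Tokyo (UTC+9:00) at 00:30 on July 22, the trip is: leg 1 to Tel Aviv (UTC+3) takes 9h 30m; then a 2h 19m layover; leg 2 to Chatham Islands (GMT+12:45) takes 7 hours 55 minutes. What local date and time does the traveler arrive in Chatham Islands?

23:59 on July 22

Convert departure to UTC: 00:30 − 9:00 = 15:30 UTC on Jul 21.
Add 9 hours and 30 minutes leg 1 → 01:00 UTC (Jul 22).
Add 2 hours and 19 minutes layover in Tel Aviv → 03:19 UTC.
Add 7 hours and 55 minutes leg 2 → 11:14 UTC.
Chatham Islands is UTC+12:45, so local arrival = 11:14 + 12:45 = 23:59 on Jul 22.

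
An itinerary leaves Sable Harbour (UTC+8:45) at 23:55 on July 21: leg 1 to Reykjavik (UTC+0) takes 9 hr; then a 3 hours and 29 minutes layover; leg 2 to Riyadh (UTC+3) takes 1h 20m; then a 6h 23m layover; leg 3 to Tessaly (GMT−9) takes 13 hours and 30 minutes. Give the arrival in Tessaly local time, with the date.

Convert departure to UTC: 23:55 − 8:45 = 15:10 UTC on Jul 21.
Add 9 hours leg 1 → 00:10 UTC (Jul 22).
Add 3 hours and 29 minutes layover in Reykjavik → 03:39 UTC.
Add 1 hour 20 minutes leg 2 → 04:59 UTC.
Add 6 hours 23 minutes layover in Riyadh → 11:22 UTC.
Add 13 hours 30 minutes leg 3 → 00:52 UTC (Jul 23).
Tessaly is UTC−9:00, so local arrival = 00:52 − 9:00 = 15:52 on Jul 22.

15:52 on Jul 22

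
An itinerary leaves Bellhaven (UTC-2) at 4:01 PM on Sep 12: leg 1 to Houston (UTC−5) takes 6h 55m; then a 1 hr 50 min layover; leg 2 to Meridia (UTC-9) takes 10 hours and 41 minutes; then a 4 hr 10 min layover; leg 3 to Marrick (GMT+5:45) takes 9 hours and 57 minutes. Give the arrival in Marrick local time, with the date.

Convert departure to UTC: 4:01 PM + 2:00 = 6:01 PM UTC on Sep 12.
Add 6 hours 55 minutes leg 1 → 12:56 AM UTC (Sep 13).
Add 1 hour and 50 minutes layover in Houston → 2:46 AM UTC.
Add 10 hours and 41 minutes leg 2 → 1:27 PM UTC.
Add 4 hours and 10 minutes layover in Meridia → 5:37 PM UTC.
Add 9 hours 57 minutes leg 3 → 3:34 AM UTC (Sep 14).
Marrick is UTC+5:45, so local arrival = 3:34 AM + 5:45 = 9:19 AM on Sep 14.

9:19 AM on Sep 14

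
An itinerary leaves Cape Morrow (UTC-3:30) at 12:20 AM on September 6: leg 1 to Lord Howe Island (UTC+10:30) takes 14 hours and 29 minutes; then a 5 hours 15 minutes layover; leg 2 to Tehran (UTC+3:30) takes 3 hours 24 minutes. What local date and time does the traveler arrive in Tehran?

Convert departure to UTC: 12:20 AM + 3:30 = 3:50 AM UTC on Sep 6.
Add 14 hours and 29 minutes leg 1 → 6:19 PM UTC.
Add 5 hours 15 minutes layover in Lord Howe Island → 11:34 PM UTC.
Add 3 hours and 24 minutes leg 2 → 2:58 AM UTC (Sep 7).
Tehran is UTC+3:30, so local arrival = 2:58 AM + 3:30 = 6:28 AM on Sep 7.

6:28 AM on September 7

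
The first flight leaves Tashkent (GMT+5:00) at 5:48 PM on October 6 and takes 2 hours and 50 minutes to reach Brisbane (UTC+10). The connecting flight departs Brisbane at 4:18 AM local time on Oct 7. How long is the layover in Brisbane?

2 hours 40 minutes

Convert departure to UTC: 5:48 PM − 5:00 = 12:48 PM UTC on Oct 6.
Add 2 hours 50 minutes flight time → 3:38 PM UTC.
Brisbane is UTC+10:00, so local arrival = 3:38 PM + 10:00 = 1:38 AM on Oct 7.
Layover = 4:18 AM − 1:38 AM = 2 hours 40 minutes.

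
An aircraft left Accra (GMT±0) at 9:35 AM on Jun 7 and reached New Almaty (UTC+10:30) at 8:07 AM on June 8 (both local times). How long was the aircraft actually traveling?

12 hours 2 minutes

Departure is already UTC: 9:35 AM on Jun 7.
Arrival in UTC: 8:07 AM − 10:30 = 9:37 PM on Jun 7.
Elapsed = 9:37 PM − 9:35 AM = 12 hours 2 minutes.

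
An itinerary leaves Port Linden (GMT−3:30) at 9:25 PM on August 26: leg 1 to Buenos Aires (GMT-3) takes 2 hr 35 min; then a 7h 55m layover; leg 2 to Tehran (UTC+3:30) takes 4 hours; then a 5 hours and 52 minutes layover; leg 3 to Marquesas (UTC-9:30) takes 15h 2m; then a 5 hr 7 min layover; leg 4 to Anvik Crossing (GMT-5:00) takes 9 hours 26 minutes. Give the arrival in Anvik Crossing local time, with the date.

Convert departure to UTC: 9:25 PM + 3:30 = 12:55 AM UTC on Aug 27.
Add 2 hours 35 minutes leg 1 → 3:30 AM UTC.
Add 7 hours 55 minutes layover in Buenos Aires → 11:25 AM UTC.
Add 4 hours leg 2 → 3:25 PM UTC.
Add 5 hours and 52 minutes layover in Tehran → 9:17 PM UTC.
Add 15 hours and 2 minutes leg 3 → 12:19 PM UTC (Aug 28).
Add 5 hours 7 minutes layover in Marquesas → 5:26 PM UTC.
Add 9 hours and 26 minutes leg 4 → 2:52 AM UTC (Aug 29).
Anvik Crossing is UTC−5:00, so local arrival = 2:52 AM − 5:00 = 9:52 PM on Aug 28.

9:52 PM on August 28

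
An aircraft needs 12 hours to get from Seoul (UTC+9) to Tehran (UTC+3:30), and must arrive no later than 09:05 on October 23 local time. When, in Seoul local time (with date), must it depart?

02:35 on October 23

Target arrival in UTC: 09:05 − 3:30 = 05:35 on Oct 23.
Subtract 12 hours → departure 17:35 UTC on Oct 22.
Seoul is UTC+9:00: 17:35 + 9:00 = 02:35 on Oct 23.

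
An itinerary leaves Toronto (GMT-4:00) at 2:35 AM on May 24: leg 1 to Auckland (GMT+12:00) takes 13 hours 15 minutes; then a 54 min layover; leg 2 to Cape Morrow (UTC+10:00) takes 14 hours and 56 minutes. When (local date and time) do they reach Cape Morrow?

9:40 PM on May 25

Convert departure to UTC: 2:35 AM + 4:00 = 6:35 AM UTC on May 24.
Add 13 hours 15 minutes leg 1 → 7:50 PM UTC.
Add 54 minutes layover in Auckland → 8:44 PM UTC.
Add 14 hours and 56 minutes leg 2 → 11:40 AM UTC (May 25).
Cape Morrow is UTC+10:00, so local arrival = 11:40 AM + 10:00 = 9:40 PM on May 25.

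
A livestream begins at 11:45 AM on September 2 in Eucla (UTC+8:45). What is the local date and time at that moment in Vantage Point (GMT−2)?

In UTC: 11:45 AM − 8:45 = 3:00 AM on Sep 2.
Vantage Point is UTC−2:00: 3:00 AM − 2:00 = 1:00 AM on Sep 2.

1:00 AM on September 2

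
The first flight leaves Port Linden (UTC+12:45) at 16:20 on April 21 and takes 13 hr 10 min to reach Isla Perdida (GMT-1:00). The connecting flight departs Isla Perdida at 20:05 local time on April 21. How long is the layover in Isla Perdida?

4 hours 20 minutes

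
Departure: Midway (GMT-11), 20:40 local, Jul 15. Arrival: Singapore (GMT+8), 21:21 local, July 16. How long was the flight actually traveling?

5 hours 41 minutes

Singapore is 19:00 ahead of Midway.
Clock-face elapsed time (ignoring zones) is 24 hours 41 minutes.
Actual elapsed = 24 hours 41 minutes − 19:00 = 5 hours 41 minutes.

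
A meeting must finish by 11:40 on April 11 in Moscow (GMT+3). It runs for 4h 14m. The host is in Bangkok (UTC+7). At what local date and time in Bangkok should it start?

Target end time in UTC: 11:40 − 3:00 = 08:40 on Apr 11.
Subtract 4 hours and 14 minutes → start 04:26 UTC on Apr 11.
Bangkok is UTC+7:00: 04:26 + 7:00 = 11:26 on Apr 11.

11:26 on April 11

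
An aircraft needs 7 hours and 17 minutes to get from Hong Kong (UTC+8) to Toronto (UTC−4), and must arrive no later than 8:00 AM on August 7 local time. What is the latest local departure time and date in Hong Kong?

Target arrival in UTC: 8:00 AM + 4:00 = 12:00 PM on Aug 7.
Subtract 7 hours and 17 minutes → departure 4:43 AM UTC on Aug 7.
Hong Kong is UTC+8:00: 4:43 AM + 8:00 = 12:43 PM on Aug 7.

12:43 PM on August 7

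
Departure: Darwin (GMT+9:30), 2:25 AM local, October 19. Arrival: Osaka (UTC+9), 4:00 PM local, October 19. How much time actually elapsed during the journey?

Departure in UTC: 2:25 AM − 9:30 = 4:55 PM on Oct 18.
Arrival in UTC: 4:00 PM − 9:00 = 7:00 AM on Oct 19.
Elapsed = 7:00 AM − 4:55 PM (+1 day) = 14 hours 5 minutes.

14 hours 5 minutes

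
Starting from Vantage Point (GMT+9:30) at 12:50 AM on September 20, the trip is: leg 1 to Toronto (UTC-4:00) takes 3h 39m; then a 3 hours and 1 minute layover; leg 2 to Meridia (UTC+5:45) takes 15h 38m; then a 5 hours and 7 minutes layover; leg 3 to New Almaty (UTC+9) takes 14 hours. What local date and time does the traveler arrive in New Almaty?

Convert departure to UTC: 12:50 AM − 9:30 = 3:20 PM UTC on Sep 19.
Add 3 hours and 39 minutes leg 1 → 6:59 PM UTC.
Add 3 hours 1 minute layover in Toronto → 10:00 PM UTC.
Add 15 hours and 38 minutes leg 2 → 1:38 PM UTC (Sep 20).
Add 5 hours 7 minutes layover in Meridia → 6:45 PM UTC.
Add 14 hours leg 3 → 8:45 AM UTC (Sep 21).
New Almaty is UTC+9:00, so local arrival = 8:45 AM + 9:00 = 5:45 PM on Sep 21.

5:45 PM on September 21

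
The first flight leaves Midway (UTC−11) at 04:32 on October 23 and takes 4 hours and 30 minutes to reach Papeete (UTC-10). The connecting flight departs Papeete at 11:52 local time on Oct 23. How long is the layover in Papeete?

Convert departure to UTC: 04:32 + 11:00 = 15:32 UTC on Oct 23.
Add 4 hours and 30 minutes flight time → 20:02 UTC.
Papeete is UTC−10:00, so local arrival = 20:02 − 10:00 = 10:02 on Oct 23.
Layover = 11:52 − 10:02 = 1 hour 50 minutes.

1 hour 50 minutes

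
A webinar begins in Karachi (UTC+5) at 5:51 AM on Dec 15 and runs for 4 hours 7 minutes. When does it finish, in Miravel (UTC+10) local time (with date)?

2:58 PM on December 15

Convert start to UTC: 5:51 AM − 5:00 = 12:51 AM UTC on Dec 15.
Add 4 hours 7 minutes duration → 4:58 AM UTC.
Miravel is UTC+10:00, so local end time = 4:58 AM + 10:00 = 2:58 PM on Dec 15.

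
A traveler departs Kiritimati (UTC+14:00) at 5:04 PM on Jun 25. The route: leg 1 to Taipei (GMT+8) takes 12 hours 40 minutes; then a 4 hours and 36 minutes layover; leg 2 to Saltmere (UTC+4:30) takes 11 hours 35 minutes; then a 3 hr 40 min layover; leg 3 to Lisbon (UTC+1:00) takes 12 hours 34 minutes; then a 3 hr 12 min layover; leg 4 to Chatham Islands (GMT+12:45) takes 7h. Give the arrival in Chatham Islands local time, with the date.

Convert departure to UTC: 5:04 PM − 14:00 = 3:04 AM UTC on Jun 25.
Add 12 hours and 40 minutes leg 1 → 3:44 PM UTC.
Add 4 hours and 36 minutes layover in Taipei → 8:20 PM UTC.
Add 11 hours and 35 minutes leg 2 → 7:55 AM UTC (Jun 26).
Add 3 hours 40 minutes layover in Saltmere → 11:35 AM UTC.
Add 12 hours and 34 minutes leg 3 → 12:09 AM UTC (Jun 27).
Add 3 hours and 12 minutes layover in Lisbon → 3:21 AM UTC.
Add 7 hours leg 4 → 10:21 AM UTC.
Chatham Islands is UTC+12:45, so local arrival = 10:21 AM + 12:45 = 11:06 PM on Jun 27.

11:06 PM on June 27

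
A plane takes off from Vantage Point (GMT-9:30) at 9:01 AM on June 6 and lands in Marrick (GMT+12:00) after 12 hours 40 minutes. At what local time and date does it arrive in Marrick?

Marrick is 21:30 ahead of Vantage Point.
After 12 hours 40 minutes it is 9:41 PM in Vantage Point.
Shift by the zone difference: 9:41 PM + 21:30 = 7:11 PM on Jun 7 in Marrick.

7:11 PM on June 7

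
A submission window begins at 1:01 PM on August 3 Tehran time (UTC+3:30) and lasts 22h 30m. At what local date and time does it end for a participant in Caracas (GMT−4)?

Convert start to UTC: 1:01 PM − 3:30 = 9:31 AM UTC on Aug 3.
Add 22 hours and 30 minutes duration → 8:01 AM UTC (Aug 4).
Caracas is UTC−4:00, so local end time = 8:01 AM − 4:00 = 4:01 AM on Aug 4.

4:01 AM on August 4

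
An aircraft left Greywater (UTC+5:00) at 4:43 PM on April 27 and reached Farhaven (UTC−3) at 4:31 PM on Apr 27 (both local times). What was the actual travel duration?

Departure in UTC: 4:43 PM − 5:00 = 11:43 AM on Apr 27.
Arrival in UTC: 4:31 PM + 3:00 = 7:31 PM on Apr 27.
Elapsed = 7:31 PM − 11:43 AM = 7 hours 48 minutes.

7 hours 48 minutes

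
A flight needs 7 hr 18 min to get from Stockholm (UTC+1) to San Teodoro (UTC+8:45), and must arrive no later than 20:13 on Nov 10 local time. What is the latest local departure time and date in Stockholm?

Target arrival in UTC: 20:13 − 8:45 = 11:28 on Nov 10.
Subtract 7 hours 18 minutes → departure 04:10 UTC on Nov 10.
Stockholm is UTC+1:00: 04:10 + 1:00 = 05:10 on Nov 10.

05:10 on Nov 10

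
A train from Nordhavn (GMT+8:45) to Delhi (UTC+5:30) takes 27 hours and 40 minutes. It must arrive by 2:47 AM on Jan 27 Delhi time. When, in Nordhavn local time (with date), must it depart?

Target arrival in UTC: 2:47 AM − 5:30 = 9:17 PM on Jan 26.
Subtract 27 hours and 40 minutes → departure 5:37 PM UTC on Jan 25.
Nordhavn is UTC+8:45: 5:37 PM + 8:45 = 2:22 AM on Jan 26.

2:22 AM on Jan 26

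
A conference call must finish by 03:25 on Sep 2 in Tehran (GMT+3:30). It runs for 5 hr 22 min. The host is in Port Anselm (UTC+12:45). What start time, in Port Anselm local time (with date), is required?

Target end time in UTC: 03:25 − 3:30 = 23:55 on Sep 1.
Subtract 5 hours and 22 minutes → start 18:33 UTC on Sep 1.
Port Anselm is UTC+12:45: 18:33 + 12:45 = 07:18 on Sep 2.

07:18 on September 2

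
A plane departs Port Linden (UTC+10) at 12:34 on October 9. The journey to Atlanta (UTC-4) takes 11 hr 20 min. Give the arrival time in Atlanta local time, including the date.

09:54 on October 9

Atlanta is 14:00 behind Port Linden.
After 11 hours 20 minutes it is 23:54 in Port Linden.
Shift by the zone difference: 23:54 − 14:00 = 09:54 on Oct 9 in Atlanta.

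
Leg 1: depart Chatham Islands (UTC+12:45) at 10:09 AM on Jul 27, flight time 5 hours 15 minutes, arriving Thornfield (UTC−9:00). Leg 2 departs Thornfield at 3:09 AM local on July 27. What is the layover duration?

Convert departure to UTC: 10:09 AM − 12:45 = 9:24 PM UTC on Jul 26.
Add 5 hours and 15 minutes flight time → 2:39 AM UTC (Jul 27).
Thornfield is UTC−9:00, so local arrival = 2:39 AM − 9:00 = 5:39 PM on Jul 26.
Layover = 3:09 AM − 5:39 PM (+1 day) = 9 hours 30 minutes.

9 hours 30 minutes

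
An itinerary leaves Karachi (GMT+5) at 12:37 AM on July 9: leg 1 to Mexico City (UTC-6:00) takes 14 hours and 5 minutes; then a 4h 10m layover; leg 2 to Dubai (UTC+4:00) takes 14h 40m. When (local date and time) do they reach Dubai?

Convert departure to UTC: 12:37 AM − 5:00 = 7:37 PM UTC on Jul 8.
Add 14 hours 5 minutes leg 1 → 9:42 AM UTC (Jul 9).
Add 4 hours 10 minutes layover in Mexico City → 1:52 PM UTC.
Add 14 hours 40 minutes leg 2 → 4:32 AM UTC (Jul 10).
Dubai is UTC+4:00, so local arrival = 4:32 AM + 4:00 = 8:32 AM on Jul 10.

8:32 AM on Jul 10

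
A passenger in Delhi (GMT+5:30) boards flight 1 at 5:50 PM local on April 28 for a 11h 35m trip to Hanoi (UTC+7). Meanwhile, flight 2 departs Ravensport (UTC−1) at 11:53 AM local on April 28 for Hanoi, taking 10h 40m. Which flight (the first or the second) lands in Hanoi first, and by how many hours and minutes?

the second, by 22 minutes

Flight 1 in UTC: 5:50 PM − 5:30 = 12:20 PM on Apr 28.
+11 hours 35 minutes → arrive 11:55 PM UTC on Apr 28.
Flight 2 in UTC: 11:53 AM + 1:00 = 12:53 PM on Apr 28.
+10 hours 40 minutes → arrive 11:33 PM UTC on Apr 28.
Flight 2 lands earlier by 22 minutes.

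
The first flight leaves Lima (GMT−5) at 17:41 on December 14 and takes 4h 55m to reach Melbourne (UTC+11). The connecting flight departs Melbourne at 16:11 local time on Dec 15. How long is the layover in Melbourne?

1 hour 35 minutes

Convert departure to UTC: 17:41 + 5:00 = 22:41 UTC on Dec 14.
Add 4 hours 55 minutes flight time → 03:36 UTC (Dec 15).
Melbourne is UTC+11:00, so local arrival = 03:36 + 11:00 = 14:36 on Dec 15.
Layover = 16:11 − 14:36 = 1 hour 35 minutes.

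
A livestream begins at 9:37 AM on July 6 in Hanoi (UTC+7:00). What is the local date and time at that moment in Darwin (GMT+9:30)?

12:07 PM on July 6

In UTC: 9:37 AM − 7:00 = 2:37 AM on Jul 6.
Darwin is UTC+9:30: 2:37 AM + 9:30 = 12:07 PM on Jul 6.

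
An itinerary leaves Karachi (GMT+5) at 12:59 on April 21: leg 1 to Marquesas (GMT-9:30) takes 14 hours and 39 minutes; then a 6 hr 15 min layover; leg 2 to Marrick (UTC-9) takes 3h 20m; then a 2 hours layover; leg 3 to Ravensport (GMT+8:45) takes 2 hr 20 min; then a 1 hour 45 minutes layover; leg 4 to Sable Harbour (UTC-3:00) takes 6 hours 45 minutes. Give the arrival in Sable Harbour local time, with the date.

Convert departure to UTC: 12:59 − 5:00 = 07:59 UTC on Apr 21.
Add 14 hours and 39 minutes leg 1 → 22:38 UTC.
Add 6 hours and 15 minutes layover in Marquesas → 04:53 UTC (Apr 22).
Add 3 hours 20 minutes leg 2 → 08:13 UTC.
Add 2 hours layover in Marrick → 10:13 UTC.
Add 2 hours and 20 minutes leg 3 → 12:33 UTC.
Add 1 hour and 45 minutes layover in Ravensport → 14:18 UTC.
Add 6 hours and 45 minutes leg 4 → 21:03 UTC.
Sable Harbour is UTC−3:00, so local arrival = 21:03 − 3:00 = 18:03 on Apr 22.

18:03 on Apr 22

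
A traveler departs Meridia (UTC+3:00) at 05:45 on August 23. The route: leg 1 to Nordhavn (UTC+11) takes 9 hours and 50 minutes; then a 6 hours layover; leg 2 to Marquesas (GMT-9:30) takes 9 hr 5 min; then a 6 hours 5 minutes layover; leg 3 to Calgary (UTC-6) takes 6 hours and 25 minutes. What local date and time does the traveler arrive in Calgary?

Convert departure to UTC: 05:45 − 3:00 = 02:45 UTC on Aug 23.
Add 9 hours and 50 minutes leg 1 → 12:35 UTC.
Add 6 hours layover in Nordhavn → 18:35 UTC.
Add 9 hours and 5 minutes leg 2 → 03:40 UTC (Aug 24).
Add 6 hours and 5 minutes layover in Marquesas → 09:45 UTC.
Add 6 hours 25 minutes leg 3 → 16:10 UTC.
Calgary is UTC−6:00, so local arrival = 16:10 − 6:00 = 10:10 on Aug 24.

10:10 on Aug 24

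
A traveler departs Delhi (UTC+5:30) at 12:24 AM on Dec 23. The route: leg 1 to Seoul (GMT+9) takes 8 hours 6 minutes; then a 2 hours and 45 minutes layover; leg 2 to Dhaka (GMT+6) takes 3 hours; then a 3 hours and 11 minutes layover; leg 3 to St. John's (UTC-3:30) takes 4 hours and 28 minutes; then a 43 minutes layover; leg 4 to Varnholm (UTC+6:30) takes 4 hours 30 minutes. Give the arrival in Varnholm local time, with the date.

Convert departure to UTC: 12:24 AM − 5:30 = 6:54 PM UTC on Dec 22.
Add 8 hours 6 minutes leg 1 → 3:00 AM UTC (Dec 23).
Add 2 hours and 45 minutes layover in Seoul → 5:45 AM UTC.
Add 3 hours leg 2 → 8:45 AM UTC.
Add 3 hours and 11 minutes layover in Dhaka → 11:56 AM UTC.
Add 4 hours and 28 minutes leg 3 → 4:24 PM UTC.
Add 43 minutes layover in St. John's → 5:07 PM UTC.
Add 4 hours and 30 minutes leg 4 → 9:37 PM UTC.
Varnholm is UTC+6:30, so local arrival = 9:37 PM + 6:30 = 4:07 AM on Dec 24.

4:07 AM on December 24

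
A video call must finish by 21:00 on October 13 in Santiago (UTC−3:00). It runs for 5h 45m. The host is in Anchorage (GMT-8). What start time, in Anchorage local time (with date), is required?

10:15 on October 13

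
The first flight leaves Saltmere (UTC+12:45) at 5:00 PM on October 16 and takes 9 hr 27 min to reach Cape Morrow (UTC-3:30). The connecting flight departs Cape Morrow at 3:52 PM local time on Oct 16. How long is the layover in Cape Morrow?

Convert departure to UTC: 5:00 PM − 12:45 = 4:15 AM UTC on Oct 16.
Add 9 hours and 27 minutes flight time → 1:42 PM UTC.
Cape Morrow is UTC−3:30, so local arrival = 1:42 PM − 3:30 = 10:12 AM on Oct 16.
Layover = 3:52 PM − 10:12 AM = 5 hours 40 minutes.

5 hours 40 minutes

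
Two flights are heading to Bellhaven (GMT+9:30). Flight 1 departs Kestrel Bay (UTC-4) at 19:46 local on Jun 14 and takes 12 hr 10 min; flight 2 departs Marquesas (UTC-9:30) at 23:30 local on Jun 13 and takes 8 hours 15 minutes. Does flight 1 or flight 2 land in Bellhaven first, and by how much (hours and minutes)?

Flight 1 in UTC: 19:46 + 4:00 = 23:46 on Jun 14.
+12 hours 10 minutes → arrive 11:56 UTC on Jun 15.
Flight 2 in UTC: 23:30 + 9:30 = 09:00 on Jun 14.
+8 hours 15 minutes → arrive 17:15 UTC on Jun 14.
Flight 2 lands earlier by 18 hours 41 minutes.

the second, by 18 hours 41 minutes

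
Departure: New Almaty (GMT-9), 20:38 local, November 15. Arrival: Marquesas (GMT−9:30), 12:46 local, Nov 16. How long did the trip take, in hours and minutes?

16 hours 38 minutes

Departure in UTC: 20:38 + 9:00 = 05:38 on Nov 16.
Arrival in UTC: 12:46 + 9:30 = 22:16 on Nov 16.
Elapsed = 22:16 − 05:38 = 16 hours 38 minutes.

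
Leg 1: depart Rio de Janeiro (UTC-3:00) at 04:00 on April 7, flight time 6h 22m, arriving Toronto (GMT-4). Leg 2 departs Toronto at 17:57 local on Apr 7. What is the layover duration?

Convert departure to UTC: 04:00 + 3:00 = 07:00 UTC on Apr 7.
Add 6 hours 22 minutes flight time → 13:22 UTC.
Toronto is UTC−4:00, so local arrival = 13:22 − 4:00 = 09:22 on Apr 7.
Layover = 17:57 − 09:22 = 8 hours 35 minutes.

8 hours 35 minutes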